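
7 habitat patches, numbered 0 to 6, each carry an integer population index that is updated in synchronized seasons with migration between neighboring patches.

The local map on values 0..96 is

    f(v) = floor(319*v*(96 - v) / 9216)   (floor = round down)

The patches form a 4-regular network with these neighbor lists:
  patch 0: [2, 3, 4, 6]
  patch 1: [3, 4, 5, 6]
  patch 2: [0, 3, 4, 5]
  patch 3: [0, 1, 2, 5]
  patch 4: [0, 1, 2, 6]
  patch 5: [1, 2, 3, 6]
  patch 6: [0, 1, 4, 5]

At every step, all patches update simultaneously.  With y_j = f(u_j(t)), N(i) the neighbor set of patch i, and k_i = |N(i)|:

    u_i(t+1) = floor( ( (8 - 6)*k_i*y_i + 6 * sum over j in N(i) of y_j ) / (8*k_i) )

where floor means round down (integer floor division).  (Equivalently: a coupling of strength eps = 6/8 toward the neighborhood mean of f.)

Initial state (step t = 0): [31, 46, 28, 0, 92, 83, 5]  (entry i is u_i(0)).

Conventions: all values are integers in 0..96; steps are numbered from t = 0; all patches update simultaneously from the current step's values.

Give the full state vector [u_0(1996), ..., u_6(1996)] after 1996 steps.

Simulating step by step:
t=0: [31, 46, 28, 0, 92, 83, 5]
t=1: [34, 31, 38, 46, 45, 39, 40]
t=2: [76, 75, 76, 74, 74, 75, 74]
t=3: [54, 55, 53, 53, 54, 54, 54]
t=4: [78, 78, 78, 78, 78, 78, 78]
t=5: [48, 48, 48, 48, 48, 48, 48]
t=6: [79, 79, 79, 79, 79, 79, 79]
t=7: [46, 46, 46, 46, 46, 46, 46]
t=8: [79, 79, 79, 79, 79, 79, 79]

Answer: [79, 79, 79, 79, 79, 79, 79]
Key observation: The state at step 6, [79, 79, 79, 79, 79, 79, 79], reappears at step 8: the system is in a cycle of period 2 from step 6 on.  Therefore the state at step 1996 equals the state at step 6 + ((1996 - 6) mod 2) = 6, which is [79, 79, 79, 79, 79, 79, 79].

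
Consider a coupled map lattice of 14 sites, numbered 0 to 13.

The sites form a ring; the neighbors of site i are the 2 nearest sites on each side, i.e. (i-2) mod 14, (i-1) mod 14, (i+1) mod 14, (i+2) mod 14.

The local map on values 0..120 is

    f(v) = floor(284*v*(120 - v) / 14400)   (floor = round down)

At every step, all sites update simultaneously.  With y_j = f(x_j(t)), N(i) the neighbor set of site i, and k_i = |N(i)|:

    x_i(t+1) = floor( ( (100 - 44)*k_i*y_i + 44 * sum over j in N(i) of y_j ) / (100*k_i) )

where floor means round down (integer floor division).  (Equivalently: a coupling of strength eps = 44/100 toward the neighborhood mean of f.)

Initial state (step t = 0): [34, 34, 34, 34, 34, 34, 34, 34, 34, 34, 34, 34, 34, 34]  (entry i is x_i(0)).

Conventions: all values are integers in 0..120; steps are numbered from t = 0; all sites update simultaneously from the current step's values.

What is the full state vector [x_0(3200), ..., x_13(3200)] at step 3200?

Simulating step by step:
t=0: [34, 34, 34, 34, 34, 34, 34, 34, 34, 34, 34, 34, 34, 34]
t=1: [57, 57, 57, 57, 57, 57, 57, 57, 57, 57, 57, 57, 57, 57]
t=2: [70, 70, 70, 70, 70, 70, 70, 70, 70, 70, 70, 70, 70, 70]
t=3: [69, 69, 69, 69, 69, 69, 69, 69, 69, 69, 69, 69, 69, 69]
t=4: [69, 69, 69, 69, 69, 69, 69, 69, 69, 69, 69, 69, 69, 69]

Answer: [69, 69, 69, 69, 69, 69, 69, 69, 69, 69, 69, 69, 69, 69]
Key observation: The state at step 3, [69, 69, 69, 69, 69, 69, 69, 69, 69, 69, 69, 69, 69, 69], reappears at step 4: the system is in a cycle of period 1 from step 3 on.  Therefore the state at step 3200 equals the state at step 3 + ((3200 - 3) mod 1) = 3, which is [69, 69, 69, 69, 69, 69, 69, 69, 69, 69, 69, 69, 69, 69].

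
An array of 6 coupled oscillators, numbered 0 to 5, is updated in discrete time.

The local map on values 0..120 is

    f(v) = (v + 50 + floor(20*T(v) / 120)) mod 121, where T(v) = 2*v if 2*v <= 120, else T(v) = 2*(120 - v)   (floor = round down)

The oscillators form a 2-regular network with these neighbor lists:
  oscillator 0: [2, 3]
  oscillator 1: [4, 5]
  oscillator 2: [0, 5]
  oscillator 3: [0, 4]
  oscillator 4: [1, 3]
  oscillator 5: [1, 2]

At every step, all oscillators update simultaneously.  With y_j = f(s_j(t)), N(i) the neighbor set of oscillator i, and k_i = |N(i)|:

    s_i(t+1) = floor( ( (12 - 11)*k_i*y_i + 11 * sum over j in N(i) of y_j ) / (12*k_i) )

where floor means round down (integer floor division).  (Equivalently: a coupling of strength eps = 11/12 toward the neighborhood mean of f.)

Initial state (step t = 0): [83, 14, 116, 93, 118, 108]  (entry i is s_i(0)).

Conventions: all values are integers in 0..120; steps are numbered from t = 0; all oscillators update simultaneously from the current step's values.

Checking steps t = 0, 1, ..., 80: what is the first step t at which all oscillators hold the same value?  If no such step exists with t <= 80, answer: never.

Simulating step by step:
t=0: [83, 14, 116, 93, 118, 108]  (not all equal)
t=1: [37, 46, 33, 35, 49, 55]  (not all equal)
t=2: [95, 62, 54, 106, 104, 94]  (not all equal)
t=3: [21, 32, 28, 35, 25, 7]  (not all equal)
t=4: [90, 72, 70, 81, 93, 86]  (not all equal)
t=5: [19, 27, 26, 29, 20, 16]  (not all equal)
t=6: [85, 74, 73, 76, 86, 83]  (not all equal)
t=7: [18, 24, 23, 24, 19, 18]  (not all equal)
t=8: [80, 75, 74, 75, 81, 80]  (not all equal)
t=9: [18, 22, 21, 22, 19, 18]  (not all equal)
t=10: [78, 74, 74, 74, 78, 78]  (not all equal)
t=11: [18, 20, 20, 20, 18, 18]  (not all equal)
t=12: [75, 74, 74, 74, 75, 75]  (not all equal)
t=13: [18, 18, 18, 18, 18, 18]  (all equal)

Answer: 13
Key observation: Synchronization is absorbing here: once all oscillators are equal they stay equal, and step 13 is the first all-equal step.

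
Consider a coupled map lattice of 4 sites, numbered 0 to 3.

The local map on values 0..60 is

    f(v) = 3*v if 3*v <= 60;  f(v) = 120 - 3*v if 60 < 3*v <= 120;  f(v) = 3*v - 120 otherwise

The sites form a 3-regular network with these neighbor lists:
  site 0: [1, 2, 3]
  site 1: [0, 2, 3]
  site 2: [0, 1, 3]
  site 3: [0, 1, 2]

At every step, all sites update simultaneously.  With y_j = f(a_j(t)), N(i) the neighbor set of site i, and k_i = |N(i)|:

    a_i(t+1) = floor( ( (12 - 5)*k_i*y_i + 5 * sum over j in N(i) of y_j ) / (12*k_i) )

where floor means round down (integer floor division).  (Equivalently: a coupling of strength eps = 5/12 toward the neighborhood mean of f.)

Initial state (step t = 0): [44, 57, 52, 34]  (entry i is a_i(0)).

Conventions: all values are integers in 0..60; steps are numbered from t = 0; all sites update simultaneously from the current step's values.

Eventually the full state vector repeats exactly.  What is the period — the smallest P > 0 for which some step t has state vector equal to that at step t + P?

Simulating step by step:
t=0: [44, 57, 52, 34]
t=1: [21, 38, 32, 24]
t=2: [44, 21, 29, 40]
t=3: [19, 39, 28, 14]
t=4: [44, 20, 35, 37]
t=5: [18, 40, 20, 17]
t=6: [46, 22, 49, 45]
t=7: [23, 39, 27, 22]
t=8: [43, 21, 37, 44]
t=9: [16, 37, 16, 17]
t=10: [43, 25, 43, 44]
t=11: [14, 30, 14, 15]
t=12: [40, 35, 40, 42]
t=13: [2, 9, 2, 5]
t=14: [10, 19, 10, 14]
t=15: [35, 47, 35, 40]
t=16: [13, 16, 13, 7]
t=17: [37, 41, 37, 29]
t=18: [11, 8, 11, 22]
t=19: [34, 30, 34, 44]
t=20: [18, 24, 18, 16]
t=21: [52, 49, 52, 49]
t=22: [33, 29, 33, 29]
t=23: [24, 29, 24, 29]
t=24: [43, 37, 43, 37]
t=25: [9, 9, 9, 9]
t=26: [27, 27, 27, 27]
t=27: [39, 39, 39, 39]
t=28: [3, 3, 3, 3]
t=29: [9, 9, 9, 9]

Answer: 4
Key observation: The state at step 25, [9, 9, 9, 9], reappears at step 29 — and no state repeats earlier — so the cycle the system enters has period 4.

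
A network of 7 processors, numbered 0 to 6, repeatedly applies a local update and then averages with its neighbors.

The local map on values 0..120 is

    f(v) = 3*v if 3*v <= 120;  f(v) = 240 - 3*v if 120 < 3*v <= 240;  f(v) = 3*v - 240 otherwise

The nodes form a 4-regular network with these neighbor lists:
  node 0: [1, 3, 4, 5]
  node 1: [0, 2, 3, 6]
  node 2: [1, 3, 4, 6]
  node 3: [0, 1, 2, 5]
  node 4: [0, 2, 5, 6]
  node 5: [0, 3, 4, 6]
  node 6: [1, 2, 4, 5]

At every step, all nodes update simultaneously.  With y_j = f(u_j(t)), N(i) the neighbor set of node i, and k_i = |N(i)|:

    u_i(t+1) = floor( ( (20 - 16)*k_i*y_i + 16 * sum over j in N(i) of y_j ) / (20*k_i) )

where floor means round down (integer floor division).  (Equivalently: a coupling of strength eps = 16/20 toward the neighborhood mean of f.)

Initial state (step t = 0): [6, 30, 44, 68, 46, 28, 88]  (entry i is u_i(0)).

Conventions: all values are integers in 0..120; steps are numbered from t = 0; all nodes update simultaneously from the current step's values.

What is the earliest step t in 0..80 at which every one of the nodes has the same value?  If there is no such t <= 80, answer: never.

Simulating step by step:
t=0: [6, 30, 44, 68, 46, 28, 88]  (not all equal)
t=1: [66, 55, 72, 67, 67, 52, 81]  (not all equal)
t=2: [55, 36, 36, 52, 38, 41, 45]  (not all equal)
t=3: [99, 96, 103, 98, 103, 99, 110]  (not all equal)
t=4: [57, 63, 66, 57, 68, 65, 66]  (not all equal)
t=5: [54, 54, 48, 55, 46, 52, 43]  (not all equal)
t=6: [83, 87, 92, 82, 94, 90, 94]  (not all equal)
t=7: [21, 22, 29, 20, 31, 25, 34]  (not all equal)
t=8: [71, 75, 81, 70, 84, 78, 84]  (not all equal)
t=9: [18, 17, 14, 16, 12, 17, 9]  (not all equal)
t=10: [48, 44, 40, 49, 42, 43, 41]  (not all equal)
t=11: [104, 106, 110, 105, 111, 106, 114]  (not all equal)
t=12: [79, 83, 87, 78, 87, 84, 88]  (not all equal)
t=13: [10, 12, 16, 10, 16, 13, 17]  (not all equal)
t=14: [36, 39, 42, 36, 43, 39, 44]  (not all equal)
t=15: [112, 111, 111, 112, 111, 110, 113]  (not all equal)
t=16: [93, 95, 94, 93, 94, 94, 93]  (not all equal)
t=17: [41, 40, 41, 41, 40, 40, 42]  (not all equal)
t=18: [118, 117, 117, 118, 117, 117, 118]  (not all equal)
t=19: [112, 112, 112, 112, 112, 112, 111]  (not all equal)
t=20: [96, 95, 95, 96, 95, 95, 95]  (not all equal)
t=21: [46, 46, 45, 46, 45, 46, 45]  (not all equal)
t=22: [102, 103, 103, 102, 103, 103, 103]  (not all equal)
t=23: [67, 67, 68, 67, 68, 67, 69]  (not all equal)
t=24: [38, 37, 36, 38, 36, 37, 36]  (not all equal)
t=25: [111, 111, 109, 111, 109, 111, 109]  (not all equal)
t=26: [91, 90, 89, 91, 89, 90, 89]  (not all equal)
t=27: [30, 30, 28, 30, 28, 30, 28]  (not all equal)
t=28: [88, 87, 86, 88, 86, 87, 86]  (not all equal)
t=29: [21, 21, 19, 21, 19, 21, 19]  (not all equal)
t=30: [61, 60, 59, 61, 59, 60, 59]  (not all equal)
t=31: [59, 60, 61, 59, 61, 60, 61]  (not all equal)
t=32: [60, 60, 58, 60, 58, 60, 58]  (not all equal)
t=33: [61, 62, 63, 61, 63, 62, 63]  (not all equal)
t=34: [54, 54, 52, 54, 52, 54, 52]  (not all equal)
t=35: [79, 80, 81, 79, 81, 80, 81]  (not all equal)
t=36: [1, 2, 2, 1, 2, 2, 1]  (not all equal)
t=37: [4, 4, 4, 4, 4, 4, 5]  (not all equal)
t=38: [12, 12, 12, 12, 12, 12, 12]  (all equal)

Answer: 38
Key observation: Synchronization is absorbing here: once all nodes are equal they stay equal, and step 38 is the first all-equal step.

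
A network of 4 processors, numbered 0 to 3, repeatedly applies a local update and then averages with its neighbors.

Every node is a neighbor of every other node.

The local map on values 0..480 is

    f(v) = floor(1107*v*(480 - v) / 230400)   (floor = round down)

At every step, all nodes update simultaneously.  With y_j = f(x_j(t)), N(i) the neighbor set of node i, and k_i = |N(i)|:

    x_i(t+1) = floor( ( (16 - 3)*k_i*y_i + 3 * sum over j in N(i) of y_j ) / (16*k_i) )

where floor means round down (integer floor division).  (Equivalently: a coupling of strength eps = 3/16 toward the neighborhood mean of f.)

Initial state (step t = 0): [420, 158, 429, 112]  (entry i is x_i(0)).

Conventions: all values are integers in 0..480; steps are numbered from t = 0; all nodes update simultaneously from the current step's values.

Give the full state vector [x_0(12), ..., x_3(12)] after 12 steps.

Answer: [271, 271, 271, 271]

Derivation:
t=0: [420, 158, 429, 112]
t=1: [132, 224, 120, 190]
t=2: [225, 266, 215, 258]
t=3: [274, 273, 273, 274]
t=4: [271, 271, 271, 271]
t=5: [272, 272, 272, 272]
t=6: [271, 271, 271, 271]
t=7: [272, 272, 272, 272]
t=8: [271, 271, 271, 271]
t=9: [272, 272, 272, 272]
t=10: [271, 271, 271, 271]
t=11: [272, 272, 272, 272]
t=12: [271, 271, 271, 271]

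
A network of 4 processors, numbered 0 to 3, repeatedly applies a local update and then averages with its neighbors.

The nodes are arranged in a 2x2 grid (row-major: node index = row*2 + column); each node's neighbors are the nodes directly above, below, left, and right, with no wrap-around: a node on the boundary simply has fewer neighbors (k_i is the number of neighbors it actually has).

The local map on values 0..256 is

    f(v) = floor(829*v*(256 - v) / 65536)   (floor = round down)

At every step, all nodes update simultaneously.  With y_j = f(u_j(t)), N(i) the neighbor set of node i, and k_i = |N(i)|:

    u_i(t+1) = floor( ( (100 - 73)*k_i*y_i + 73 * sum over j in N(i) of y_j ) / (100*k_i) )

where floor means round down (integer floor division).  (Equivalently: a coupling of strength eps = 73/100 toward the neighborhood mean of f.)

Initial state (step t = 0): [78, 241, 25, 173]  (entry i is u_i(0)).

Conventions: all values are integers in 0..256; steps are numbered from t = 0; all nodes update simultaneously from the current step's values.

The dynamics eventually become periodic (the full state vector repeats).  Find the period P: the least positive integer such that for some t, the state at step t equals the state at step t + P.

Simulating step by step:
t=0: [78, 241, 25, 173]
t=1: [90, 142, 149, 91]
t=2: [198, 192, 191, 198]
t=3: [153, 147, 148, 153]
t=4: [201, 199, 199, 201]
t=5: [141, 140, 140, 141]
t=6: [205, 205, 205, 205]
t=7: [132, 132, 132, 132]
t=8: [207, 207, 207, 207]
t=9: [128, 128, 128, 128]
t=10: [207, 207, 207, 207]

Answer: 2
Key observation: The state at step 8, [207, 207, 207, 207], reappears at step 10 — and no state repeats earlier — so the cycle the system enters has period 2.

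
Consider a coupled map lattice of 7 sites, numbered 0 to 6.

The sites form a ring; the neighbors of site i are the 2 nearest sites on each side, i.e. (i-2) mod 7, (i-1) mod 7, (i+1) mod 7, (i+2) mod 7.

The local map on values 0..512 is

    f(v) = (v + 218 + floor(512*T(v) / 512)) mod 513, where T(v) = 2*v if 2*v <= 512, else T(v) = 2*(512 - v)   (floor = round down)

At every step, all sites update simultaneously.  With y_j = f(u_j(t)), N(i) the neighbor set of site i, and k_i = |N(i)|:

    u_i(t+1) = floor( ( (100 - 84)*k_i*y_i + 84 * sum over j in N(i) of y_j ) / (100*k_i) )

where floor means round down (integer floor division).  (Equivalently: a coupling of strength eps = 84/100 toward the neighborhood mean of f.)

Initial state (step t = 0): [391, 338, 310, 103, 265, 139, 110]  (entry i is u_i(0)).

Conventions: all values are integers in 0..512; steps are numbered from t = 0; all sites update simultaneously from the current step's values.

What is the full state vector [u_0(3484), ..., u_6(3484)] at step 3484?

Simulating step by step:
t=0: [391, 338, 310, 103, 265, 139, 110]
t=1: [257, 231, 320, 295, 198, 198, 281]
t=2: [401, 433, 402, 364, 381, 394, 379]
t=3: [327, 335, 333, 332, 344, 345, 330]
t=4: [394, 397, 394, 390, 392, 393, 392]
t=5: [335, 335, 335, 335, 336, 336, 335]
t=6: [393, 394, 393, 393, 393, 393, 393]
t=7: [335, 335, 335, 335, 336, 336, 335]

Answer: [393, 394, 393, 393, 393, 393, 393]
Key observation: The state at step 5, [335, 335, 335, 335, 336, 336, 335], reappears at step 7: the system is in a cycle of period 2 from step 5 on.  Therefore the state at step 3484 equals the state at step 5 + ((3484 - 5) mod 2) = 6, which is [393, 394, 393, 393, 393, 393, 393].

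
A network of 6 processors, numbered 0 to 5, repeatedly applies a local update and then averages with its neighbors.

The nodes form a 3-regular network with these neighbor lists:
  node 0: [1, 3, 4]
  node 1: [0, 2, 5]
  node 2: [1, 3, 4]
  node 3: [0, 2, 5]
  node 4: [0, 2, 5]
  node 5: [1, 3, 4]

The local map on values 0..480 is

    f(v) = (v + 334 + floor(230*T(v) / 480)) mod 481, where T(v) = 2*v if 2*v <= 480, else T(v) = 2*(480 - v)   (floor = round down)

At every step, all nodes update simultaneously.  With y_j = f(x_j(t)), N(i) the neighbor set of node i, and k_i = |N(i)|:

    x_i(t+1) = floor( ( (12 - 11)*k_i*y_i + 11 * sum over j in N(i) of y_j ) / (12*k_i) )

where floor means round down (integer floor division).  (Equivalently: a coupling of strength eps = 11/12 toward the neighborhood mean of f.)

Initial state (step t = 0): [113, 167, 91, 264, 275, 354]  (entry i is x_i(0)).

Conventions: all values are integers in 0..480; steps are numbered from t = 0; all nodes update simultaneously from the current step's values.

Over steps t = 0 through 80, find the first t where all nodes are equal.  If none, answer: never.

Answer: 6
Key observation: Synchronization is absorbing here: once all nodes are equal they stay equal, and step 6 is the first all-equal step.

Derivation:
t=0: [113, 167, 91, 264, 275, 354]  (not all equal)
t=1: [259, 147, 255, 159, 159, 280]  (not all equal)
t=2: [169, 308, 169, 310, 310, 170]  (not all equal)
t=3: [313, 195, 313, 195, 195, 313]  (not all equal)
t=4: [241, 318, 241, 318, 318, 241]  (not all equal)
t=5: [325, 323, 325, 323, 323, 325]  (not all equal)
t=6: [326, 326, 326, 326, 326, 326]  (all equal)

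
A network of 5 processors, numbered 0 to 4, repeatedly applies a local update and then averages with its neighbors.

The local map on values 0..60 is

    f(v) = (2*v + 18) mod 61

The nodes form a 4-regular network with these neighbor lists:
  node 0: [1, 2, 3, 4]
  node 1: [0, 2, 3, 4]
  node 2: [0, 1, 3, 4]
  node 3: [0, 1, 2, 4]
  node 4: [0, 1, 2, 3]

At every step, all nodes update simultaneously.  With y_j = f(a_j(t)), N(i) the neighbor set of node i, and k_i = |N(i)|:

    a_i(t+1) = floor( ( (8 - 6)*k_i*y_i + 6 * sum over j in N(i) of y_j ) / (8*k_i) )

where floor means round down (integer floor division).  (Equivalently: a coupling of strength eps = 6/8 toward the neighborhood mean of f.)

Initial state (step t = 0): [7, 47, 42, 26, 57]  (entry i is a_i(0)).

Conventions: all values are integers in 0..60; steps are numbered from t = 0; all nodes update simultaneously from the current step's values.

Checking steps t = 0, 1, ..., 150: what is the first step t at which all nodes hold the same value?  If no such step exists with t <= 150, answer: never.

Simulating step by step:
t=0: [7, 47, 42, 26, 57]  (not all equal)
t=1: [28, 30, 29, 27, 27]  (not all equal)
t=2: [13, 13, 13, 13, 13]  (all equal)

Answer: 2
Key observation: Synchronization is absorbing here: once all nodes are equal they stay equal, and step 2 is the first all-equal step.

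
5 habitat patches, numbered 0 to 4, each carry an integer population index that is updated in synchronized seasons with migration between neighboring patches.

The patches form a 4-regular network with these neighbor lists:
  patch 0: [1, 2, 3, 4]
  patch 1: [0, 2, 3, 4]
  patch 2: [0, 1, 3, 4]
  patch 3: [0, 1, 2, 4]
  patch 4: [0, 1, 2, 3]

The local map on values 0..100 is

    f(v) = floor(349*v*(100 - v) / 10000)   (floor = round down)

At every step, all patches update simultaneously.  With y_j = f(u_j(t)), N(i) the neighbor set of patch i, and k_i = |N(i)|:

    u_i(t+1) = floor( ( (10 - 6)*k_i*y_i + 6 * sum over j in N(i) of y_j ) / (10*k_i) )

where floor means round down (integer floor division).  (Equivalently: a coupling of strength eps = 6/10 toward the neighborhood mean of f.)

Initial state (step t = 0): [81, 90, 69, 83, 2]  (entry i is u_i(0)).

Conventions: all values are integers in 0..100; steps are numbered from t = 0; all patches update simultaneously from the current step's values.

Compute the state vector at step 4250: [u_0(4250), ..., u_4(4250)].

Simulating step by step:
t=0: [81, 90, 69, 83, 2]
t=1: [45, 39, 50, 44, 33]
t=2: [84, 83, 84, 83, 81]
t=3: [47, 48, 47, 48, 49]
t=4: [86, 86, 86, 86, 86]
t=5: [42, 42, 42, 42, 42]
t=6: [85, 85, 85, 85, 85]
t=7: [44, 44, 44, 44, 44]
t=8: [85, 85, 85, 85, 85]

Answer: [85, 85, 85, 85, 85]
Key observation: The state at step 6, [85, 85, 85, 85, 85], reappears at step 8: the system is in a cycle of period 2 from step 6 on.  Therefore the state at step 4250 equals the state at step 6 + ((4250 - 6) mod 2) = 6, which is [85, 85, 85, 85, 85].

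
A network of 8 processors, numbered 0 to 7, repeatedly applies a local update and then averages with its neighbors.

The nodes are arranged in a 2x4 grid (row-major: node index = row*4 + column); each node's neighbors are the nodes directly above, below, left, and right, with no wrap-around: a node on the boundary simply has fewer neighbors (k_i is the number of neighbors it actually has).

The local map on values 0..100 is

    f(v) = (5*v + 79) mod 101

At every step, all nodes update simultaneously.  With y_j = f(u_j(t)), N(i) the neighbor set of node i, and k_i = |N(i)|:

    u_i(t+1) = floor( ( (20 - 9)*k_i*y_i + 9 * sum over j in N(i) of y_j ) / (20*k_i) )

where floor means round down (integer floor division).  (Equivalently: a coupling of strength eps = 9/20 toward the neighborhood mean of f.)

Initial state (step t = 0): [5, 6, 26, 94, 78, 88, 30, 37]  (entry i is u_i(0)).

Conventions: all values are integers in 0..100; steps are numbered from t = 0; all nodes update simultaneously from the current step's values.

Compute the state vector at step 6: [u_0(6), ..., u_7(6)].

Simulating step by step:
t=0: [5, 6, 26, 94, 78, 88, 30, 37]
t=1: [18, 8, 15, 39, 39, 22, 27, 50]
t=2: [57, 41, 44, 57, 74, 63, 31, 33]
t=3: [62, 82, 79, 64, 58, 73, 52, 44]
t=4: [81, 76, 71, 90, 64, 50, 50, 83]
t=5: [77, 50, 32, 40, 76, 40, 36, 60]
t=6: [51, 40, 44, 67, 61, 63, 59, 71]

Answer: [51, 40, 44, 67, 61, 63, 59, 71]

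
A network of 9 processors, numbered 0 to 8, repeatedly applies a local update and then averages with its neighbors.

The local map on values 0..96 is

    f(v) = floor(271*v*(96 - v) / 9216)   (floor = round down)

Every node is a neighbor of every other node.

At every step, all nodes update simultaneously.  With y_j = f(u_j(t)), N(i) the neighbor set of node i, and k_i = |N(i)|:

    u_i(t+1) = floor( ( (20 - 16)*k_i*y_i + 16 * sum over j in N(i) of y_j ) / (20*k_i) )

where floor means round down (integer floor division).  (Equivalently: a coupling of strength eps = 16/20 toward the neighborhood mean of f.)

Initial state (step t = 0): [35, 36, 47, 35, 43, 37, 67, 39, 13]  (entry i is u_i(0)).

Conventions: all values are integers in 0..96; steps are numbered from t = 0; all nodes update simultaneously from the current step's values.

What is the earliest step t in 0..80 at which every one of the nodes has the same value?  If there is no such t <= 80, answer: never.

Simulating step by step:
t=0: [35, 36, 47, 35, 43, 37, 67, 39, 13]  (not all equal)
t=1: [60, 60, 60, 60, 60, 60, 59, 60, 56]  (not all equal)
t=2: [63, 63, 63, 63, 63, 63, 63, 63, 63]  (all equal)

Answer: 2
Key observation: Synchronization is absorbing here: once all nodes are equal they stay equal, and step 2 is the first all-equal step.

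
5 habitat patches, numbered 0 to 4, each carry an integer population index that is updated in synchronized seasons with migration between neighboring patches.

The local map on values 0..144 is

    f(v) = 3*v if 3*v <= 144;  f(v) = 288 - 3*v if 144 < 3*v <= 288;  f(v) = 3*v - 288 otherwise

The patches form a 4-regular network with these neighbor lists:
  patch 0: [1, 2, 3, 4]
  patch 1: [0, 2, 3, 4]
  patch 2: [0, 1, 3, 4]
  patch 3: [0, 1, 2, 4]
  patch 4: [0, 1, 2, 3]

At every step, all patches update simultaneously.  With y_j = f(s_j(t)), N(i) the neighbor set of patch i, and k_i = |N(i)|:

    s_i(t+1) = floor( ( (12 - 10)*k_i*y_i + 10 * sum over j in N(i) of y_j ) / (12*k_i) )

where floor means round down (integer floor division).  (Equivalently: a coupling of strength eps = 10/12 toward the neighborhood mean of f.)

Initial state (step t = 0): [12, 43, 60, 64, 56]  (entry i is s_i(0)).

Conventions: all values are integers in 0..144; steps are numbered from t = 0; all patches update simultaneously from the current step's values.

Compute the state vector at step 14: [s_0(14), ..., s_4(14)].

Simulating step by step:
t=0: [12, 43, 60, 64, 56]
t=1: [100, 96, 97, 97, 96]
t=2: [3, 3, 3, 3, 3]
t=3: [9, 9, 9, 9, 9]
t=4: [27, 27, 27, 27, 27]
t=5: [81, 81, 81, 81, 81]
t=6: [45, 45, 45, 45, 45]
t=7: [135, 135, 135, 135, 135]
t=8: [117, 117, 117, 117, 117]
t=9: [63, 63, 63, 63, 63]
t=10: [99, 99, 99, 99, 99]
t=11: [9, 9, 9, 9, 9]
t=12: [27, 27, 27, 27, 27]
t=13: [81, 81, 81, 81, 81]
t=14: [45, 45, 45, 45, 45]

Answer: [45, 45, 45, 45, 45]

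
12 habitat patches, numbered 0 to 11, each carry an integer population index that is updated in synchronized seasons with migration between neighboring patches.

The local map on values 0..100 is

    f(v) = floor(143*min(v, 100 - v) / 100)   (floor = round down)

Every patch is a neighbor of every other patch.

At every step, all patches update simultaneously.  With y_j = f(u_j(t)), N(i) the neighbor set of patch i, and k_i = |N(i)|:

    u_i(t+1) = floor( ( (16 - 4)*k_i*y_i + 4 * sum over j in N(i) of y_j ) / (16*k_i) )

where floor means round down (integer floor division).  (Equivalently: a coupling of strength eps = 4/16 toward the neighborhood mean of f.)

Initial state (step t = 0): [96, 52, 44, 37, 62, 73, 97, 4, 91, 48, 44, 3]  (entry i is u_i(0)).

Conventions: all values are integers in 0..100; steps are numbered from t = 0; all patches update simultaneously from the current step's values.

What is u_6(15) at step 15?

Answer: u_6(15) = 62

Derivation:
t=0: [96, 52, 44, 37, 62, 73, 97, 4, 91, 48, 44, 3]
t=1: [13, 59, 54, 47, 49, 37, 12, 13, 18, 59, 54, 12]
t=2: [25, 54, 59, 60, 62, 49, 24, 25, 30, 54, 59, 24]
t=3: [39, 61, 55, 55, 53, 64, 38, 39, 44, 61, 55, 38]
t=4: [55, 55, 62, 62, 64, 53, 55, 55, 61, 55, 62, 55]
t=5: [62, 62, 55, 55, 53, 65, 62, 62, 56, 62, 55, 62]
t=6: [55, 55, 62, 62, 64, 52, 55, 55, 60, 55, 62, 55]
t=7: [62, 62, 55, 55, 53, 65, 62, 62, 57, 62, 55, 62]
t=8: [55, 55, 62, 62, 64, 52, 55, 55, 60, 55, 62, 55]
t=9: [62, 62, 55, 55, 53, 65, 62, 62, 57, 62, 55, 62]
t=10: [55, 55, 62, 62, 64, 52, 55, 55, 60, 55, 62, 55]
t=11: [62, 62, 55, 55, 53, 65, 62, 62, 57, 62, 55, 62]
t=12: [55, 55, 62, 62, 64, 52, 55, 55, 60, 55, 62, 55]
t=13: [62, 62, 55, 55, 53, 65, 62, 62, 57, 62, 55, 62]
t=14: [55, 55, 62, 62, 64, 52, 55, 55, 60, 55, 62, 55]
t=15: [62, 62, 55, 55, 53, 65, 62, 62, 57, 62, 55, 62]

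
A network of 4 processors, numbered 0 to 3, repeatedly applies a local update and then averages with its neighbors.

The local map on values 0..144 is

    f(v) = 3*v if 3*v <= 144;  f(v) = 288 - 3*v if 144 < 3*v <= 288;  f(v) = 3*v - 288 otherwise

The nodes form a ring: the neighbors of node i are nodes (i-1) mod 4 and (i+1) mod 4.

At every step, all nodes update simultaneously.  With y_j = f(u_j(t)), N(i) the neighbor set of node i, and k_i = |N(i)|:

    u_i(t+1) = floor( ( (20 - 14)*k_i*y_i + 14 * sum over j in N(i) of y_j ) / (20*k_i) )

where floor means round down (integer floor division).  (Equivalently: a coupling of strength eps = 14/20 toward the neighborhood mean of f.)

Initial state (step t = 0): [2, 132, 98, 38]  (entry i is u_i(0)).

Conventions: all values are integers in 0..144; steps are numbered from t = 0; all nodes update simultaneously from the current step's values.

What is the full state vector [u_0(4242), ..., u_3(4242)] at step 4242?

Answer: [108, 108, 108, 108]
Key observation: The state at step 33, [36, 36, 36, 36], reappears at step 35: the system is in a cycle of period 2 from step 33 on.  Therefore the state at step 4242 equals the state at step 33 + ((4242 - 33) mod 2) = 34, which is [108, 108, 108, 108].

Derivation:
t=0: [2, 132, 98, 38]
t=1: [79, 36, 79, 38]
t=2: [93, 68, 93, 69]
t=3: [60, 31, 60, 30]
t=4: [96, 103, 96, 102]
t=5: [13, 6, 13, 5]
t=6: [23, 32, 23, 31]
t=7: [86, 77, 86, 76]
t=8: [49, 38, 49, 39]
t=9: [123, 132, 123, 133]
t=10: [100, 89, 100, 90]
t=11: [17, 14, 17, 13]
t=12: [43, 48, 43, 47]
t=13: [138, 133, 138, 132]
t=14: [114, 121, 114, 120]
t=15: [67, 60, 67, 59]
t=16: [102, 93, 102, 94]
t=17: [10, 15, 10, 14]
t=18: [39, 34, 39, 33]
t=19: [105, 112, 105, 111]
t=20: [40, 33, 40, 32]
t=21: [104, 113, 104, 112]
t=22: [41, 32, 41, 31]
t=23: [103, 114, 103, 114]
t=24: [44, 30, 44, 30]
t=25: [102, 119, 102, 119]
t=26: [53, 33, 53, 33]
t=27: [108, 120, 108, 120]
t=28: [61, 46, 61, 46]
t=29: [128, 114, 128, 114]
t=30: [66, 83, 66, 83]
t=31: [54, 74, 54, 74]
t=32: [84, 108, 84, 108]
t=33: [36, 36, 36, 36]
t=34: [108, 108, 108, 108]
t=35: [36, 36, 36, 36]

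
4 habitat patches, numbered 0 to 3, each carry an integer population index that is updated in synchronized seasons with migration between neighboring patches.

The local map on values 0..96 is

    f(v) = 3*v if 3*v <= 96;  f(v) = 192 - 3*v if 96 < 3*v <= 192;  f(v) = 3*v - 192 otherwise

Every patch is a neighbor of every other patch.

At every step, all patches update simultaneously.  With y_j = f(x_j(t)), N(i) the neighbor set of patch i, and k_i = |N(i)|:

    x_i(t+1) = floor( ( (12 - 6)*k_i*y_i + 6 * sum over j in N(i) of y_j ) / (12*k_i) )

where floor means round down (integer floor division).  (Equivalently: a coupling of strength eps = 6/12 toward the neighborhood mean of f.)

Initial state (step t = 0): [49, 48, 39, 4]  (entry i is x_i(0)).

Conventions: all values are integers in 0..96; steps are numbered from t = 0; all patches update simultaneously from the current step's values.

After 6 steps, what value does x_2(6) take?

Simulating step by step:
t=0: [49, 48, 39, 4]
t=1: [45, 46, 55, 34]
t=2: [57, 56, 47, 68]
t=3: [25, 26, 35, 22]
t=4: [76, 77, 80, 73]
t=5: [37, 38, 41, 34]
t=6: [80, 79, 76, 83]

Answer: x_2(6) = 76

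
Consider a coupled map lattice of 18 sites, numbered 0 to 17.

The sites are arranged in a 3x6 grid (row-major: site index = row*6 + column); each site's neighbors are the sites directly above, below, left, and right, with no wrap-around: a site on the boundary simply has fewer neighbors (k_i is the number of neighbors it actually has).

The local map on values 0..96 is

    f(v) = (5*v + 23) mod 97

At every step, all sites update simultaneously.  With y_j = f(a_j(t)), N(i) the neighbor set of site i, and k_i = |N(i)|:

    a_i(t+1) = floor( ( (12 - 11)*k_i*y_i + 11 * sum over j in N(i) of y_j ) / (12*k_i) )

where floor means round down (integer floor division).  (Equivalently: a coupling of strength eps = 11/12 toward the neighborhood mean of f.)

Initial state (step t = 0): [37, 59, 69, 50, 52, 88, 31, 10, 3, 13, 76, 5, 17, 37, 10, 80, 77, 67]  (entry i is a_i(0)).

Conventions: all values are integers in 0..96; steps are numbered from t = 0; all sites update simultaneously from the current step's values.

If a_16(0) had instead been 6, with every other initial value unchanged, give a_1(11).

Answer: a_1(11) = 71
Key observation: This trace re-runs the system from the modified initial state.

Derivation:
t=0: [37, 59, 69, 50, 52, 88, 31, 10, 3, 13, 76, 5, 17, 37, 10, 80, 6, 67]
t=1: [50, 52, 50, 84, 59, 69, 36, 42, 74, 45, 64, 51, 44, 49, 32, 68, 40, 51]
t=2: [51, 67, 52, 53, 58, 57, 51, 43, 59, 46, 48, 72, 42, 59, 53, 57, 65, 58]
t=3: [76, 71, 64, 59, 56, 53, 58, 50, 67, 52, 58, 40, 54, 56, 29, 65, 37, 70]
t=4: [51, 51, 59, 49, 44, 26, 31, 49, 72, 47, 34, 62, 15, 47, 47, 57, 50, 26]
t=5: [82, 63, 78, 48, 73, 46, 55, 79, 60, 69, 61, 67, 66, 47, 58, 64, 58, 60]
t=6: [28, 34, 47, 36, 50, 35, 42, 36, 37, 49, 41, 44, 37, 40, 47, 41, 38, 43]
t=7: [67, 50, 41, 67, 20, 59, 30, 41, 49, 27, 53, 29, 32, 29, 28, 50, 35, 34]
t=8: [76, 47, 70, 42, 59, 46, 63, 71, 50, 77, 44, 72, 74, 62, 73, 46, 82, 42]
t=9: [52, 61, 62, 42, 47, 59, 36, 60, 49, 53, 46, 52, 41, 31, 55, 24, 48, 66]
t=10: [28, 52, 49, 64, 43, 72, 48, 48, 46, 57, 77, 52, 44, 29, 62, 55, 56, 77]
t=11: [77, 71, 67, 45, 53, 68, 61, 71, 51, 33, 38, 47, 68, 54, 45, 22, 15, 47]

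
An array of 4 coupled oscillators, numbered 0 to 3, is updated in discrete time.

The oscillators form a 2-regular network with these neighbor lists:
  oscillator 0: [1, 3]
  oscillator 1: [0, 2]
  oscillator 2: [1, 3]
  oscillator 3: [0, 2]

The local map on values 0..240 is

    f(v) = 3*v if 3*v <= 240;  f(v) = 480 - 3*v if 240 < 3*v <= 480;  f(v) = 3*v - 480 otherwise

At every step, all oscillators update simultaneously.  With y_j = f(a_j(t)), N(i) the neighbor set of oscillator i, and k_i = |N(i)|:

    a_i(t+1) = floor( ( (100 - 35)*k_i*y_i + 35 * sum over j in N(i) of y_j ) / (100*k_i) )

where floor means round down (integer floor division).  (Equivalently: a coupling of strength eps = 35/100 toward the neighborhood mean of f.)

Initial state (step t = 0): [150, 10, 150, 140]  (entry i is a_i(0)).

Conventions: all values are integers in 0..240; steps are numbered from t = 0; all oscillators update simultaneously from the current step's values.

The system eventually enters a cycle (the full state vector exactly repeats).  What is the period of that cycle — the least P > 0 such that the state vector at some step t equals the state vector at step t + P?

Answer: 8
Key observation: The state at step 47, [15, 15, 15, 15], reappears at step 55 — and no state repeats earlier — so the cycle the system enters has period 8.

Derivation:
t=0: [150, 10, 150, 140]
t=1: [35, 30, 35, 49]
t=2: [109, 95, 109, 132]
t=3: [148, 180, 148, 108]
t=4: [61, 51, 61, 114]
t=5: [169, 163, 169, 153]
t=6: [22, 15, 22, 23]
t=7: [62, 52, 62, 67]
t=8: [183, 166, 183, 195]
t=9: [66, 35, 66, 92]
t=10: [182, 137, 182, 201]
t=11: [76, 67, 76, 103]
t=12: [213, 210, 213, 190]
t=13: [145, 153, 145, 114]
t=14: [57, 29, 57, 105]
t=15: [155, 116, 155, 167]
t=16: [36, 91, 36, 18]
t=17: [115, 172, 115, 72]
t=18: [131, 70, 131, 187]
t=19: [107, 166, 107, 83]
t=20: [146, 67, 146, 205]
t=21: [86, 145, 86, 102]
t=22: [182, 106, 182, 190]
t=23: [87, 128, 87, 81]
t=24: [200, 139, 200, 230]
t=25: [125, 82, 125, 178]
t=26: [118, 188, 118, 71]
t=27: [133, 98, 133, 182]
t=28: [96, 149, 96, 71]
t=29: [167, 88, 167, 205]
t=30: [75, 147, 75, 95]
t=31: [187, 104, 187, 205]
t=32: [105, 137, 105, 116]
t=33: [142, 102, 142, 143]
t=34: [74, 132, 74, 52]
t=35: [186, 132, 186, 179]
t=36: [75, 81, 75, 64]
t=37: [221, 232, 221, 203]
t=38: [179, 204, 179, 147]
t=39: [66, 105, 66, 45]
t=40: [181, 176, 181, 157]
t=41: [50, 53, 50, 27]
t=42: [139, 155, 139, 105]
t=43: [72, 31, 72, 129]
t=44: [172, 136, 172, 136]
t=45: [48, 59, 48, 59]
t=46: [155, 165, 155, 165]
t=47: [15, 15, 15, 15]
t=48: [45, 45, 45, 45]
t=49: [135, 135, 135, 135]
t=50: [75, 75, 75, 75]
t=51: [225, 225, 225, 225]
t=52: [195, 195, 195, 195]
t=53: [105, 105, 105, 105]
t=54: [165, 165, 165, 165]
t=55: [15, 15, 15, 15]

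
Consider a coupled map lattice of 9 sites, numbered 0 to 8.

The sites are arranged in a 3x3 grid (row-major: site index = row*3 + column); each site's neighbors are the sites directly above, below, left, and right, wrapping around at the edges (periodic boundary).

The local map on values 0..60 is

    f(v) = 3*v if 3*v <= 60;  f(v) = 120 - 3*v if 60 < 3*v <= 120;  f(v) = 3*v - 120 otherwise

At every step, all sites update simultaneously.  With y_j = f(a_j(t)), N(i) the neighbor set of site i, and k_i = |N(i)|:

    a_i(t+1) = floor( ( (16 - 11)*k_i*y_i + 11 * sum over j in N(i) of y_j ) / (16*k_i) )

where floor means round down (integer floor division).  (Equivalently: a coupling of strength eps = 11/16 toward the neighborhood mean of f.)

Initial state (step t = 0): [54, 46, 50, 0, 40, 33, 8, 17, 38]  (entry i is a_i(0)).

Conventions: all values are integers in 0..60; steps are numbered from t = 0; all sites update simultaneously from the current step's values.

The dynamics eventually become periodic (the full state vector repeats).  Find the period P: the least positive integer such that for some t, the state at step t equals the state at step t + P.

Answer: 4
Key observation: The state at step 31, [40, 40, 40, 42, 42, 42, 40, 40, 40], reappears at step 35 — and no state repeats earlier — so the cycle the system enters has period 4.

Derivation:
t=0: [54, 46, 50, 0, 40, 33, 8, 17, 38]
t=1: [25, 26, 24, 14, 15, 12, 24, 24, 23]
t=2: [45, 45, 44, 43, 42, 43, 46, 46, 46]
t=3: [13, 13, 13, 11, 10, 10, 15, 15, 15]
t=4: [39, 38, 38, 35, 34, 34, 41, 41, 41]
t=5: [6, 7, 7, 11, 12, 12, 5, 6, 6]
t=6: [21, 22, 22, 28, 29, 29, 19, 21, 21]
t=7: [52, 51, 51, 42, 41, 41, 53, 52, 52]
t=8: [30, 28, 28, 15, 14, 14, 31, 30, 30]
t=9: [34, 34, 34, 38, 39, 39, 31, 32, 32]
t=10: [17, 16, 16, 10, 9, 9, 20, 19, 19]
t=11: [47, 46, 46, 37, 36, 36, 52, 50, 50]
t=12: [20, 19, 19, 16, 15, 15, 26, 25, 25]
t=13: [53, 53, 53, 48, 47, 47, 47, 46, 46]
t=14: [33, 32, 32, 25, 24, 24, 23, 22, 22]
t=15: [31, 32, 32, 42, 44, 44, 45, 47, 47]
t=16: [20, 21, 21, 13, 14, 14, 17, 18, 18]
t=17: [53, 54, 54, 45, 46, 46, 51, 51, 51]
t=18: [34, 35, 35, 23, 24, 24, 30, 31, 31]
t=19: [24, 23, 23, 40, 39, 39, 30, 29, 29]
t=20: [37, 39, 39, 14, 15, 15, 28, 30, 30]
t=21: [17, 15, 15, 36, 34, 34, 30, 28, 28]
t=22: [38, 39, 39, 23, 24, 24, 32, 33, 33]
t=23: [15, 14, 14, 37, 36, 36, 24, 23, 23]
t=24: [38, 38, 38, 22, 23, 23, 41, 42, 42]
t=25: [13, 13, 13, 35, 36, 36, 13, 13, 13]
t=26: [34, 34, 34, 22, 21, 21, 34, 34, 34]
t=27: [24, 24, 24, 42, 43, 43, 24, 24, 24]
t=28: [40, 41, 41, 21, 21, 21, 40, 41, 41]
t=29: [10, 11, 11, 37, 38, 38, 10, 11, 11]
t=30: [27, 27, 27, 15, 15, 15, 27, 27, 27]
t=31: [40, 40, 40, 42, 42, 42, 40, 40, 40]
t=32: [1, 1, 1, 3, 3, 3, 1, 1, 1]
t=33: [4, 4, 4, 6, 6, 6, 4, 4, 4]
t=34: [13, 13, 13, 15, 15, 15, 13, 13, 13]
t=35: [40, 40, 40, 42, 42, 42, 40, 40, 40]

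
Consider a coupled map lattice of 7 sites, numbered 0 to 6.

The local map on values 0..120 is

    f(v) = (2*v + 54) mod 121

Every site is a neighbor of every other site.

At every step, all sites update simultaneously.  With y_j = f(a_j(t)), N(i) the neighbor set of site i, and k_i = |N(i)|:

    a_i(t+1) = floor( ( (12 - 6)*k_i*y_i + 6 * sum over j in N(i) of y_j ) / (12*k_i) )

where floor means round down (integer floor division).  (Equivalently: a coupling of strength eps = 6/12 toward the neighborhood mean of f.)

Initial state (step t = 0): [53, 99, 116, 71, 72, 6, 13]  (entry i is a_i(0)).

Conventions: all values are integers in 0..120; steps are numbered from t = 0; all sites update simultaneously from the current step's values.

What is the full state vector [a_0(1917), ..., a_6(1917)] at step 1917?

Answer: [65, 69, 65, 69, 69, 65, 69]
Key observation: The state at step 32, [65, 69, 65, 69, 69, 65, 69], reappears at step 33: the system is in a cycle of period 1 from step 32 on.  Therefore the state at step 1917 equals the state at step 32 + ((1917 - 32) mod 1) = 32, which is [65, 69, 65, 69, 69, 65, 69].

Derivation:
t=0: [53, 99, 116, 71, 72, 6, 13]
t=1: [48, 36, 50, 63, 64, 60, 65]
t=2: [37, 27, 39, 49, 50, 47, 51]
t=3: [23, 66, 25, 33, 34, 32, 35]
t=4: [84, 69, 85, 92, 43, 91, 43]
t=5: [87, 75, 88, 94, 53, 93, 53]
t=6: [85, 75, 86, 41, 57, 90, 57]
t=7: [85, 77, 86, 49, 62, 89, 62]
t=8: [88, 82, 89, 58, 69, 92, 69]
t=9: [97, 92, 98, 72, 81, 100, 81]
t=10: [36, 82, 37, 66, 73, 39, 73]
t=11: [30, 69, 31, 55, 61, 33, 61]
t=12: [95, 77, 96, 65, 70, 97, 70]
t=13: [26, 61, 27, 51, 56, 28, 56]
t=14: [86, 64, 87, 56, 60, 87, 60]
t=15: [88, 69, 88, 63, 66, 88, 66]
t=16: [94, 78, 94, 73, 76, 94, 76]
t=17: [28, 65, 28, 61, 63, 28, 63]
t=18: [93, 73, 93, 70, 71, 93, 71]
t=19: [104, 87, 104, 85, 86, 104, 86]
t=20: [48, 84, 48, 82, 83, 48, 83]
t=21: [52, 82, 52, 80, 81, 52, 81]
t=22: [56, 81, 56, 79, 80, 56, 80]
t=23: [61, 81, 61, 80, 81, 61, 81]
t=24: [68, 84, 68, 84, 84, 68, 84]
t=25: [79, 93, 79, 93, 93, 79, 93]
t=26: [100, 112, 100, 112, 112, 100, 112]
t=27: [20, 30, 20, 30, 30, 20, 30]
t=28: [100, 109, 100, 109, 109, 100, 109]
t=29: [18, 25, 18, 25, 25, 18, 25]
t=30: [94, 100, 94, 100, 100, 94, 100]
t=31: [4, 9, 4, 9, 9, 4, 9]
t=32: [65, 69, 65, 69, 69, 65, 69]
t=33: [65, 69, 65, 69, 69, 65, 69]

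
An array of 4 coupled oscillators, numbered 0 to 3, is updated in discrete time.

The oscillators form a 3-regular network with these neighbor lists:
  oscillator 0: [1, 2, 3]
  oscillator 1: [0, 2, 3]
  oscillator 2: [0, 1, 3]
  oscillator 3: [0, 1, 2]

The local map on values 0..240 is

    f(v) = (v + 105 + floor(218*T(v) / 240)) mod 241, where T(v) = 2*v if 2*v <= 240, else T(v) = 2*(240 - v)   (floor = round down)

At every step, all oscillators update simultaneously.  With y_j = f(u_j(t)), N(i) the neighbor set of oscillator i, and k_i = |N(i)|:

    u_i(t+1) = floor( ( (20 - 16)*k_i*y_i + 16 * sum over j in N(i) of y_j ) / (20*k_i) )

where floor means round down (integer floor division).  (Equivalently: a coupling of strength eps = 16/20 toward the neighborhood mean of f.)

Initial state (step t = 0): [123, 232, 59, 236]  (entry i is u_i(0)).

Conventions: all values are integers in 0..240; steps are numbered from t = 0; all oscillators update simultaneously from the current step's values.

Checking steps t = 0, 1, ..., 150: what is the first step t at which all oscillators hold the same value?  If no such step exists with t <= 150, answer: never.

Simulating step by step:
t=0: [123, 232, 59, 236]  (not all equal)
t=1: [105, 111, 116, 111]  (not all equal)
t=2: [176, 175, 174, 175]  (not all equal)
t=3: [156, 156, 156, 156]  (all equal)

Answer: 3
Key observation: Synchronization is absorbing here: once all oscillators are equal they stay equal, and step 3 is the first all-equal step.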